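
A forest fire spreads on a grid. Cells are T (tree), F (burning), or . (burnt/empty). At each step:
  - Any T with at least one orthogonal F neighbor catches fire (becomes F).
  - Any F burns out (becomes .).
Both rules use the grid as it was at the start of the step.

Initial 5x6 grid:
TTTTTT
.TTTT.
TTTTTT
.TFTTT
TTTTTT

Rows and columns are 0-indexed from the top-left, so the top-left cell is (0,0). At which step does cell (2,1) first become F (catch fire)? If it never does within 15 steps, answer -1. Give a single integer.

Step 1: cell (2,1)='T' (+4 fires, +1 burnt)
Step 2: cell (2,1)='F' (+6 fires, +4 burnt)
  -> target ignites at step 2
Step 3: cell (2,1)='.' (+8 fires, +6 burnt)
Step 4: cell (2,1)='.' (+5 fires, +8 burnt)
Step 5: cell (2,1)='.' (+2 fires, +5 burnt)
Step 6: cell (2,1)='.' (+1 fires, +2 burnt)
Step 7: cell (2,1)='.' (+0 fires, +1 burnt)
  fire out at step 7

2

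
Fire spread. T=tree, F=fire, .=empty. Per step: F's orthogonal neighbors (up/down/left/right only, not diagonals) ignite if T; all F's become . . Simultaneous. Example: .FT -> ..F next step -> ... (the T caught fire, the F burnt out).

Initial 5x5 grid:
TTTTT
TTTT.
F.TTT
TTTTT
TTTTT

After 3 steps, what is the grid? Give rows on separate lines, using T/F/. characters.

Step 1: 2 trees catch fire, 1 burn out
  TTTTT
  FTTT.
  ..TTT
  FTTTT
  TTTTT
Step 2: 4 trees catch fire, 2 burn out
  FTTTT
  .FTT.
  ..TTT
  .FTTT
  FTTTT
Step 3: 4 trees catch fire, 4 burn out
  .FTTT
  ..FT.
  ..TTT
  ..FTT
  .FTTT

.FTTT
..FT.
..TTT
..FTT
.FTTT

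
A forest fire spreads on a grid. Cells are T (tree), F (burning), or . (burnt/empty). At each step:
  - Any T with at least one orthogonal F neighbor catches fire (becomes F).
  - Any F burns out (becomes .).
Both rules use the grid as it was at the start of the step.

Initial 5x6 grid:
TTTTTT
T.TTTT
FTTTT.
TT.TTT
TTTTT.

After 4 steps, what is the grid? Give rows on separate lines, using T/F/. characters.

Step 1: 3 trees catch fire, 1 burn out
  TTTTTT
  F.TTTT
  .FTTT.
  FT.TTT
  TTTTT.
Step 2: 4 trees catch fire, 3 burn out
  FTTTTT
  ..TTTT
  ..FTT.
  .F.TTT
  FTTTT.
Step 3: 4 trees catch fire, 4 burn out
  .FTTTT
  ..FTTT
  ...FT.
  ...TTT
  .FTTT.
Step 4: 5 trees catch fire, 4 burn out
  ..FTTT
  ...FTT
  ....F.
  ...FTT
  ..FTT.

..FTTT
...FTT
....F.
...FTT
..FTT.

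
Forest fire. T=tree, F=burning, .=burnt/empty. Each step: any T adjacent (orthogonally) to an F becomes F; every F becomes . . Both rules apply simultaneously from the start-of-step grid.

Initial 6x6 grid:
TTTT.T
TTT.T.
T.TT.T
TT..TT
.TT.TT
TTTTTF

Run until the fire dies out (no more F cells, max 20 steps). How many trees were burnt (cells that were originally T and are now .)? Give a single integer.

Answer: 24

Derivation:
Step 1: +2 fires, +1 burnt (F count now 2)
Step 2: +3 fires, +2 burnt (F count now 3)
Step 3: +3 fires, +3 burnt (F count now 3)
Step 4: +2 fires, +3 burnt (F count now 2)
Step 5: +2 fires, +2 burnt (F count now 2)
Step 6: +1 fires, +2 burnt (F count now 1)
Step 7: +1 fires, +1 burnt (F count now 1)
Step 8: +1 fires, +1 burnt (F count now 1)
Step 9: +1 fires, +1 burnt (F count now 1)
Step 10: +2 fires, +1 burnt (F count now 2)
Step 11: +2 fires, +2 burnt (F count now 2)
Step 12: +2 fires, +2 burnt (F count now 2)
Step 13: +2 fires, +2 burnt (F count now 2)
Step 14: +0 fires, +2 burnt (F count now 0)
Fire out after step 14
Initially T: 26, now '.': 34
Total burnt (originally-T cells now '.'): 24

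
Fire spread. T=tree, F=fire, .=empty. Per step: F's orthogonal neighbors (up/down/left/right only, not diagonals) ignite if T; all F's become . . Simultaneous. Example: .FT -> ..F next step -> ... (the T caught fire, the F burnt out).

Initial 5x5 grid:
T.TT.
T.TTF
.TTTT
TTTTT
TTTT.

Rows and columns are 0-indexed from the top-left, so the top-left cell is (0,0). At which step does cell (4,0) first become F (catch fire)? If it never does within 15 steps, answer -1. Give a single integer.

Step 1: cell (4,0)='T' (+2 fires, +1 burnt)
Step 2: cell (4,0)='T' (+4 fires, +2 burnt)
Step 3: cell (4,0)='T' (+3 fires, +4 burnt)
Step 4: cell (4,0)='T' (+3 fires, +3 burnt)
Step 5: cell (4,0)='T' (+2 fires, +3 burnt)
Step 6: cell (4,0)='T' (+2 fires, +2 burnt)
Step 7: cell (4,0)='F' (+1 fires, +2 burnt)
  -> target ignites at step 7
Step 8: cell (4,0)='.' (+0 fires, +1 burnt)
  fire out at step 8

7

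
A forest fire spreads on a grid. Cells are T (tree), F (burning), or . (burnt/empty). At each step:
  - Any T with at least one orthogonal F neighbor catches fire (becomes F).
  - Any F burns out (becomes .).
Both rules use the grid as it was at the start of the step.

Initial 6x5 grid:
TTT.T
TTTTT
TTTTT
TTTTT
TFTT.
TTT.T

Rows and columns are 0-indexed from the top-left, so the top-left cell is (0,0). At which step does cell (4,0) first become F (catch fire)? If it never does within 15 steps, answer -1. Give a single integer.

Step 1: cell (4,0)='F' (+4 fires, +1 burnt)
  -> target ignites at step 1
Step 2: cell (4,0)='.' (+6 fires, +4 burnt)
Step 3: cell (4,0)='.' (+4 fires, +6 burnt)
Step 4: cell (4,0)='.' (+5 fires, +4 burnt)
Step 5: cell (4,0)='.' (+4 fires, +5 burnt)
Step 6: cell (4,0)='.' (+1 fires, +4 burnt)
Step 7: cell (4,0)='.' (+1 fires, +1 burnt)
Step 8: cell (4,0)='.' (+0 fires, +1 burnt)
  fire out at step 8

1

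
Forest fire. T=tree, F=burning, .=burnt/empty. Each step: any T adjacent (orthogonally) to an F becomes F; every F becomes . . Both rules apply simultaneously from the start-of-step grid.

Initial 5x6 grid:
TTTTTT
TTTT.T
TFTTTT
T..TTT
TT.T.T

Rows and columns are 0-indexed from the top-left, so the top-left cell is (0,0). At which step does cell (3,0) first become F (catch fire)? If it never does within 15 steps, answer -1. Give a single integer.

Step 1: cell (3,0)='T' (+3 fires, +1 burnt)
Step 2: cell (3,0)='F' (+5 fires, +3 burnt)
  -> target ignites at step 2
Step 3: cell (3,0)='.' (+6 fires, +5 burnt)
Step 4: cell (3,0)='.' (+5 fires, +6 burnt)
Step 5: cell (3,0)='.' (+3 fires, +5 burnt)
Step 6: cell (3,0)='.' (+2 fires, +3 burnt)
Step 7: cell (3,0)='.' (+0 fires, +2 burnt)
  fire out at step 7

2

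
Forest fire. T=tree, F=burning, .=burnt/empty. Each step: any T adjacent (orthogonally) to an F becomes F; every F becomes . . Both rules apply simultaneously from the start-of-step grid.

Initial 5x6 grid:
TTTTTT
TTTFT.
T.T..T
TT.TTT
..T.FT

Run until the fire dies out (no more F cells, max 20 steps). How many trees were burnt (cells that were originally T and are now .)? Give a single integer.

Step 1: +5 fires, +2 burnt (F count now 5)
Step 2: +6 fires, +5 burnt (F count now 6)
Step 3: +4 fires, +6 burnt (F count now 4)
Step 4: +2 fires, +4 burnt (F count now 2)
Step 5: +1 fires, +2 burnt (F count now 1)
Step 6: +1 fires, +1 burnt (F count now 1)
Step 7: +0 fires, +1 burnt (F count now 0)
Fire out after step 7
Initially T: 20, now '.': 29
Total burnt (originally-T cells now '.'): 19

Answer: 19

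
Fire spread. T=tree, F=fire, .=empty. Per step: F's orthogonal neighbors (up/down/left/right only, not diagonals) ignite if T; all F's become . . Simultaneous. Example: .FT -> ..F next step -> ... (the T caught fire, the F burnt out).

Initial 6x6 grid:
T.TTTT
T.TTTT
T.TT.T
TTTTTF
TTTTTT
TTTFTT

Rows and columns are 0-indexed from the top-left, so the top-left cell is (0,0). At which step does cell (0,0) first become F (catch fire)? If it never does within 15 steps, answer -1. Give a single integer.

Step 1: cell (0,0)='T' (+6 fires, +2 burnt)
Step 2: cell (0,0)='T' (+6 fires, +6 burnt)
Step 3: cell (0,0)='T' (+6 fires, +6 burnt)
Step 4: cell (0,0)='T' (+5 fires, +6 burnt)
Step 5: cell (0,0)='T' (+3 fires, +5 burnt)
Step 6: cell (0,0)='T' (+2 fires, +3 burnt)
Step 7: cell (0,0)='T' (+1 fires, +2 burnt)
Step 8: cell (0,0)='F' (+1 fires, +1 burnt)
  -> target ignites at step 8
Step 9: cell (0,0)='.' (+0 fires, +1 burnt)
  fire out at step 9

8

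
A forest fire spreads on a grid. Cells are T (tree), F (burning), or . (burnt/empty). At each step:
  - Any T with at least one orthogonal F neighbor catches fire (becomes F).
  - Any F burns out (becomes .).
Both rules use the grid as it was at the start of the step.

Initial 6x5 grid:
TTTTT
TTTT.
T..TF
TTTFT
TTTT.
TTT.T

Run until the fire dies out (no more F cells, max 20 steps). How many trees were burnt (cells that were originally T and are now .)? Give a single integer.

Answer: 22

Derivation:
Step 1: +4 fires, +2 burnt (F count now 4)
Step 2: +3 fires, +4 burnt (F count now 3)
Step 3: +5 fires, +3 burnt (F count now 5)
Step 4: +6 fires, +5 burnt (F count now 6)
Step 5: +3 fires, +6 burnt (F count now 3)
Step 6: +1 fires, +3 burnt (F count now 1)
Step 7: +0 fires, +1 burnt (F count now 0)
Fire out after step 7
Initially T: 23, now '.': 29
Total burnt (originally-T cells now '.'): 22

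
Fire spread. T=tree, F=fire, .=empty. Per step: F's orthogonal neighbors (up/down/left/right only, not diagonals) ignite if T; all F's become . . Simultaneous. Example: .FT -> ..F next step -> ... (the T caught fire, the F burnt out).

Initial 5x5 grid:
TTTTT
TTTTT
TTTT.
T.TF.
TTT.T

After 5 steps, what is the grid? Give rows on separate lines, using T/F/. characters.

Step 1: 2 trees catch fire, 1 burn out
  TTTTT
  TTTTT
  TTTF.
  T.F..
  TTT.T
Step 2: 3 trees catch fire, 2 burn out
  TTTTT
  TTTFT
  TTF..
  T....
  TTF.T
Step 3: 5 trees catch fire, 3 burn out
  TTTFT
  TTF.F
  TF...
  T....
  TF..T
Step 4: 5 trees catch fire, 5 burn out
  TTF.F
  TF...
  F....
  T....
  F...T
Step 5: 3 trees catch fire, 5 burn out
  TF...
  F....
  .....
  F....
  ....T

TF...
F....
.....
F....
....T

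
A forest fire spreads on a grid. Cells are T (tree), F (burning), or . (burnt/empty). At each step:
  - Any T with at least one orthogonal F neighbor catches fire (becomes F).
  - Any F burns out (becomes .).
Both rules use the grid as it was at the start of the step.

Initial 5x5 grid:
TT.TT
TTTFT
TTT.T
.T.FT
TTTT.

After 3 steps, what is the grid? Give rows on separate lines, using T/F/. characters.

Step 1: 5 trees catch fire, 2 burn out
  TT.FT
  TTF.F
  TTT.T
  .T..F
  TTTF.
Step 2: 5 trees catch fire, 5 burn out
  TT..F
  TF...
  TTF.F
  .T...
  TTF..
Step 3: 4 trees catch fire, 5 burn out
  TF...
  F....
  TF...
  .T...
  TF...

TF...
F....
TF...
.T...
TF...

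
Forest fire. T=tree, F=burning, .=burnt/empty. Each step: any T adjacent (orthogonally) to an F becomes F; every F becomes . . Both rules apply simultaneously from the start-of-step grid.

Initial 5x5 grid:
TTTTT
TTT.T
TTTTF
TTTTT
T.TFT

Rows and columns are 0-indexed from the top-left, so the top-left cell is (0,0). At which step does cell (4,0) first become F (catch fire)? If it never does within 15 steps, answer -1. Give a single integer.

Step 1: cell (4,0)='T' (+6 fires, +2 burnt)
Step 2: cell (4,0)='T' (+3 fires, +6 burnt)
Step 3: cell (4,0)='T' (+4 fires, +3 burnt)
Step 4: cell (4,0)='T' (+4 fires, +4 burnt)
Step 5: cell (4,0)='F' (+3 fires, +4 burnt)
  -> target ignites at step 5
Step 6: cell (4,0)='.' (+1 fires, +3 burnt)
Step 7: cell (4,0)='.' (+0 fires, +1 burnt)
  fire out at step 7

5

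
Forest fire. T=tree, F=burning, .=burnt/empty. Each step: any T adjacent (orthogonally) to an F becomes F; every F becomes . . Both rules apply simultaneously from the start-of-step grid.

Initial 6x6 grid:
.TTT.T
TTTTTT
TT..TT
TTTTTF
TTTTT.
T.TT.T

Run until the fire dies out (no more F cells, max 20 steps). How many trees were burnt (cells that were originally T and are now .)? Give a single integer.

Answer: 27

Derivation:
Step 1: +2 fires, +1 burnt (F count now 2)
Step 2: +4 fires, +2 burnt (F count now 4)
Step 3: +4 fires, +4 burnt (F count now 4)
Step 4: +4 fires, +4 burnt (F count now 4)
Step 5: +6 fires, +4 burnt (F count now 6)
Step 6: +4 fires, +6 burnt (F count now 4)
Step 7: +3 fires, +4 burnt (F count now 3)
Step 8: +0 fires, +3 burnt (F count now 0)
Fire out after step 8
Initially T: 28, now '.': 35
Total burnt (originally-T cells now '.'): 27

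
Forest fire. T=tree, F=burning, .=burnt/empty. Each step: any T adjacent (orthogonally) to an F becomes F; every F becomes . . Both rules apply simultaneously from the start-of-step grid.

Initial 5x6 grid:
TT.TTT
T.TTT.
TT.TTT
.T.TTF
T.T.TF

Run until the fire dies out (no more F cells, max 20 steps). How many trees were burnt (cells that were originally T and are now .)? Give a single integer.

Step 1: +3 fires, +2 burnt (F count now 3)
Step 2: +2 fires, +3 burnt (F count now 2)
Step 3: +2 fires, +2 burnt (F count now 2)
Step 4: +2 fires, +2 burnt (F count now 2)
Step 5: +3 fires, +2 burnt (F count now 3)
Step 6: +0 fires, +3 burnt (F count now 0)
Fire out after step 6
Initially T: 20, now '.': 22
Total burnt (originally-T cells now '.'): 12

Answer: 12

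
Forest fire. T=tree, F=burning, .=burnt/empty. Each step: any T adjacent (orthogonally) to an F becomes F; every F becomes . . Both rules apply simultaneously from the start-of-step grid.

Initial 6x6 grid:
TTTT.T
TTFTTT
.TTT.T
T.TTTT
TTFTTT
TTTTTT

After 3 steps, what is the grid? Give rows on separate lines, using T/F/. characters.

Step 1: 8 trees catch fire, 2 burn out
  TTFT.T
  TF.FTT
  .TFT.T
  T.FTTT
  TF.FTT
  TTFTTT
Step 2: 11 trees catch fire, 8 burn out
  TF.F.T
  F...FT
  .F.F.T
  T..FTT
  F...FT
  TF.FTT
Step 3: 7 trees catch fire, 11 burn out
  F....T
  .....F
  .....T
  F...FT
  .....F
  F...FT

F....T
.....F
.....T
F...FT
.....F
F...FT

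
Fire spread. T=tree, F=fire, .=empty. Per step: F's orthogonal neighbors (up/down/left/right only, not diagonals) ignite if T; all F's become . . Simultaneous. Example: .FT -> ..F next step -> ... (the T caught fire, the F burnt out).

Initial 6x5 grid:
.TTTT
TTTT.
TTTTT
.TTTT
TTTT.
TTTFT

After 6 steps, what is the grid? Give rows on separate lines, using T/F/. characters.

Step 1: 3 trees catch fire, 1 burn out
  .TTTT
  TTTT.
  TTTTT
  .TTTT
  TTTF.
  TTF.F
Step 2: 3 trees catch fire, 3 burn out
  .TTTT
  TTTT.
  TTTTT
  .TTFT
  TTF..
  TF...
Step 3: 5 trees catch fire, 3 burn out
  .TTTT
  TTTT.
  TTTFT
  .TF.F
  TF...
  F....
Step 4: 5 trees catch fire, 5 burn out
  .TTTT
  TTTF.
  TTF.F
  .F...
  F....
  .....
Step 5: 3 trees catch fire, 5 burn out
  .TTFT
  TTF..
  TF...
  .....
  .....
  .....
Step 6: 4 trees catch fire, 3 burn out
  .TF.F
  TF...
  F....
  .....
  .....
  .....

.TF.F
TF...
F....
.....
.....
.....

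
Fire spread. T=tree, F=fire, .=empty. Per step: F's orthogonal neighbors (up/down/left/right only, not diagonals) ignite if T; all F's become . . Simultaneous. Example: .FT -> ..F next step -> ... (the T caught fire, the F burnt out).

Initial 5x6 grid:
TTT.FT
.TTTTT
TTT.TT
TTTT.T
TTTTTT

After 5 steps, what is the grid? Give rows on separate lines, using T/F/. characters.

Step 1: 2 trees catch fire, 1 burn out
  TTT..F
  .TTTFT
  TTT.TT
  TTTT.T
  TTTTTT
Step 2: 3 trees catch fire, 2 burn out
  TTT...
  .TTF.F
  TTT.FT
  TTTT.T
  TTTTTT
Step 3: 2 trees catch fire, 3 burn out
  TTT...
  .TF...
  TTT..F
  TTTT.T
  TTTTTT
Step 4: 4 trees catch fire, 2 burn out
  TTF...
  .F....
  TTF...
  TTTT.F
  TTTTTT
Step 5: 4 trees catch fire, 4 burn out
  TF....
  ......
  TF....
  TTFT..
  TTTTTF

TF....
......
TF....
TTFT..
TTTTTF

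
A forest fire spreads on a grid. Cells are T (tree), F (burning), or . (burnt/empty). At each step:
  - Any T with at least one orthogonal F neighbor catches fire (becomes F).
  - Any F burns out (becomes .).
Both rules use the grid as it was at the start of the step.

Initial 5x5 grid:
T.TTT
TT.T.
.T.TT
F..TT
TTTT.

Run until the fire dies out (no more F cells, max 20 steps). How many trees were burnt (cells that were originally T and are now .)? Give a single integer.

Step 1: +1 fires, +1 burnt (F count now 1)
Step 2: +1 fires, +1 burnt (F count now 1)
Step 3: +1 fires, +1 burnt (F count now 1)
Step 4: +1 fires, +1 burnt (F count now 1)
Step 5: +1 fires, +1 burnt (F count now 1)
Step 6: +2 fires, +1 burnt (F count now 2)
Step 7: +2 fires, +2 burnt (F count now 2)
Step 8: +1 fires, +2 burnt (F count now 1)
Step 9: +2 fires, +1 burnt (F count now 2)
Step 10: +0 fires, +2 burnt (F count now 0)
Fire out after step 10
Initially T: 16, now '.': 21
Total burnt (originally-T cells now '.'): 12

Answer: 12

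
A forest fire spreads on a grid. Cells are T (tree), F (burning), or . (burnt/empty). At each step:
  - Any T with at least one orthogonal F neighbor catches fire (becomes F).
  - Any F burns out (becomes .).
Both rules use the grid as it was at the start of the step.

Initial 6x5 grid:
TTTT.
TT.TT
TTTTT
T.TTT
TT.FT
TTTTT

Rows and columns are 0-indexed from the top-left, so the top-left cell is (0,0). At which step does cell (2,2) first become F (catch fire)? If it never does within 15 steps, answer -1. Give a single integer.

Step 1: cell (2,2)='T' (+3 fires, +1 burnt)
Step 2: cell (2,2)='T' (+5 fires, +3 burnt)
Step 3: cell (2,2)='F' (+4 fires, +5 burnt)
  -> target ignites at step 3
Step 4: cell (2,2)='.' (+5 fires, +4 burnt)
Step 5: cell (2,2)='.' (+4 fires, +5 burnt)
Step 6: cell (2,2)='.' (+3 fires, +4 burnt)
Step 7: cell (2,2)='.' (+1 fires, +3 burnt)
Step 8: cell (2,2)='.' (+0 fires, +1 burnt)
  fire out at step 8

3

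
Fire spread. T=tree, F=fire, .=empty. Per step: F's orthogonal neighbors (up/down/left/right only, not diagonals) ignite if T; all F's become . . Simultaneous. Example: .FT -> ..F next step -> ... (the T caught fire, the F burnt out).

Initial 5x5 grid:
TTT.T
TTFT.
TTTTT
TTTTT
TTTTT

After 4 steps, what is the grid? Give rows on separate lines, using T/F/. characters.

Step 1: 4 trees catch fire, 1 burn out
  TTF.T
  TF.F.
  TTFTT
  TTTTT
  TTTTT
Step 2: 5 trees catch fire, 4 burn out
  TF..T
  F....
  TF.FT
  TTFTT
  TTTTT
Step 3: 6 trees catch fire, 5 burn out
  F...T
  .....
  F...F
  TF.FT
  TTFTT
Step 4: 4 trees catch fire, 6 burn out
  ....T
  .....
  .....
  F...F
  TF.FT

....T
.....
.....
F...F
TF.FT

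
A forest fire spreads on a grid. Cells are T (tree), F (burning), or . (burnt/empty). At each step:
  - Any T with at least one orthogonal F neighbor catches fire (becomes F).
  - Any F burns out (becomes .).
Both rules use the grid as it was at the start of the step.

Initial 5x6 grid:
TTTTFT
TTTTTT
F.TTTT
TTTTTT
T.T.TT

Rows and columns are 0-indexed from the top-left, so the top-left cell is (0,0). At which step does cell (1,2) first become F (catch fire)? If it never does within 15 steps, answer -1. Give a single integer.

Step 1: cell (1,2)='T' (+5 fires, +2 burnt)
Step 2: cell (1,2)='T' (+8 fires, +5 burnt)
Step 3: cell (1,2)='F' (+6 fires, +8 burnt)
  -> target ignites at step 3
Step 4: cell (1,2)='.' (+5 fires, +6 burnt)
Step 5: cell (1,2)='.' (+1 fires, +5 burnt)
Step 6: cell (1,2)='.' (+0 fires, +1 burnt)
  fire out at step 6

3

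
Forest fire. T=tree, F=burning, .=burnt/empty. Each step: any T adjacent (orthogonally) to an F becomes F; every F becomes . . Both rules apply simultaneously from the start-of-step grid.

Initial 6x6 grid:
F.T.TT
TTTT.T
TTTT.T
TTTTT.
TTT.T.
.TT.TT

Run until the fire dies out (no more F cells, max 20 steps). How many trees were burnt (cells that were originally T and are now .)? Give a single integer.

Step 1: +1 fires, +1 burnt (F count now 1)
Step 2: +2 fires, +1 burnt (F count now 2)
Step 3: +3 fires, +2 burnt (F count now 3)
Step 4: +5 fires, +3 burnt (F count now 5)
Step 5: +3 fires, +5 burnt (F count now 3)
Step 6: +3 fires, +3 burnt (F count now 3)
Step 7: +2 fires, +3 burnt (F count now 2)
Step 8: +1 fires, +2 burnt (F count now 1)
Step 9: +1 fires, +1 burnt (F count now 1)
Step 10: +1 fires, +1 burnt (F count now 1)
Step 11: +0 fires, +1 burnt (F count now 0)
Fire out after step 11
Initially T: 26, now '.': 32
Total burnt (originally-T cells now '.'): 22

Answer: 22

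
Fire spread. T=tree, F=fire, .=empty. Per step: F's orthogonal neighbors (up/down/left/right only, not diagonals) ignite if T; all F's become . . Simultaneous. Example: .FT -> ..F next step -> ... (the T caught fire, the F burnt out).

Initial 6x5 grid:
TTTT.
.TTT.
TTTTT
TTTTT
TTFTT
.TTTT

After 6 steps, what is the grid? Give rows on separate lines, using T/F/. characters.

Step 1: 4 trees catch fire, 1 burn out
  TTTT.
  .TTT.
  TTTTT
  TTFTT
  TF.FT
  .TFTT
Step 2: 7 trees catch fire, 4 burn out
  TTTT.
  .TTT.
  TTFTT
  TF.FT
  F...F
  .F.FT
Step 3: 6 trees catch fire, 7 burn out
  TTTT.
  .TFT.
  TF.FT
  F...F
  .....
  ....F
Step 4: 5 trees catch fire, 6 burn out
  TTFT.
  .F.F.
  F...F
  .....
  .....
  .....
Step 5: 2 trees catch fire, 5 burn out
  TF.F.
  .....
  .....
  .....
  .....
  .....
Step 6: 1 trees catch fire, 2 burn out
  F....
  .....
  .....
  .....
  .....
  .....

F....
.....
.....
.....
.....
.....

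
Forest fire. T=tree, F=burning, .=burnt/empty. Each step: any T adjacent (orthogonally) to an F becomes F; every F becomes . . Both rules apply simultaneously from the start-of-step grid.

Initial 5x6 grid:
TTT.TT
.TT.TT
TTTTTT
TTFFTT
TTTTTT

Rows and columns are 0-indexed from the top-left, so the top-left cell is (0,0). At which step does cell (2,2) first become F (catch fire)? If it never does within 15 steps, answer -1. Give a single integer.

Step 1: cell (2,2)='F' (+6 fires, +2 burnt)
  -> target ignites at step 1
Step 2: cell (2,2)='.' (+7 fires, +6 burnt)
Step 3: cell (2,2)='.' (+7 fires, +7 burnt)
Step 4: cell (2,2)='.' (+3 fires, +7 burnt)
Step 5: cell (2,2)='.' (+2 fires, +3 burnt)
Step 6: cell (2,2)='.' (+0 fires, +2 burnt)
  fire out at step 6

1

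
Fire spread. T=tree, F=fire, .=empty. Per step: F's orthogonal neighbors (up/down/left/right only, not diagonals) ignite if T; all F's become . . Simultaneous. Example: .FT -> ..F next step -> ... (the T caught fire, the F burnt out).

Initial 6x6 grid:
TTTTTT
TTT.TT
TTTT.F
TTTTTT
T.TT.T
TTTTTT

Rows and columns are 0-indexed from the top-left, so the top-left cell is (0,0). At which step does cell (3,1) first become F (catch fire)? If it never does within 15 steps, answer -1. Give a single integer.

Step 1: cell (3,1)='T' (+2 fires, +1 burnt)
Step 2: cell (3,1)='T' (+4 fires, +2 burnt)
Step 3: cell (3,1)='T' (+3 fires, +4 burnt)
Step 4: cell (3,1)='T' (+5 fires, +3 burnt)
Step 5: cell (3,1)='F' (+5 fires, +5 burnt)
  -> target ignites at step 5
Step 6: cell (3,1)='.' (+5 fires, +5 burnt)
Step 7: cell (3,1)='.' (+5 fires, +5 burnt)
Step 8: cell (3,1)='.' (+2 fires, +5 burnt)
Step 9: cell (3,1)='.' (+0 fires, +2 burnt)
  fire out at step 9

5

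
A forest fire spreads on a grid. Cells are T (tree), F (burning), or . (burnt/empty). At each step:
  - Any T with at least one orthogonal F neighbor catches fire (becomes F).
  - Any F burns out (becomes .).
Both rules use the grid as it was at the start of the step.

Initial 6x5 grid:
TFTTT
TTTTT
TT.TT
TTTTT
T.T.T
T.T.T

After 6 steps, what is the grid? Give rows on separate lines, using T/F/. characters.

Step 1: 3 trees catch fire, 1 burn out
  F.FTT
  TFTTT
  TT.TT
  TTTTT
  T.T.T
  T.T.T
Step 2: 4 trees catch fire, 3 burn out
  ...FT
  F.FTT
  TF.TT
  TTTTT
  T.T.T
  T.T.T
Step 3: 4 trees catch fire, 4 burn out
  ....F
  ...FT
  F..TT
  TFTTT
  T.T.T
  T.T.T
Step 4: 4 trees catch fire, 4 burn out
  .....
  ....F
  ...FT
  F.FTT
  T.T.T
  T.T.T
Step 5: 4 trees catch fire, 4 burn out
  .....
  .....
  ....F
  ...FT
  F.F.T
  T.T.T
Step 6: 3 trees catch fire, 4 burn out
  .....
  .....
  .....
  ....F
  ....T
  F.F.T

.....
.....
.....
....F
....T
F.F.T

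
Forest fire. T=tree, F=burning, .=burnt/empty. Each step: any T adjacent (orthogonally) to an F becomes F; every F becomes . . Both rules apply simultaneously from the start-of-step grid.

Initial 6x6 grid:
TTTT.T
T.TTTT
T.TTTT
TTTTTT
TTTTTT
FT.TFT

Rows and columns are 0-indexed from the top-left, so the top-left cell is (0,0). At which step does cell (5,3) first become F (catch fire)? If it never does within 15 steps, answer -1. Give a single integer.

Step 1: cell (5,3)='F' (+5 fires, +2 burnt)
  -> target ignites at step 1
Step 2: cell (5,3)='.' (+5 fires, +5 burnt)
Step 3: cell (5,3)='.' (+6 fires, +5 burnt)
Step 4: cell (5,3)='.' (+5 fires, +6 burnt)
Step 5: cell (5,3)='.' (+4 fires, +5 burnt)
Step 6: cell (5,3)='.' (+4 fires, +4 burnt)
Step 7: cell (5,3)='.' (+1 fires, +4 burnt)
Step 8: cell (5,3)='.' (+0 fires, +1 burnt)
  fire out at step 8

1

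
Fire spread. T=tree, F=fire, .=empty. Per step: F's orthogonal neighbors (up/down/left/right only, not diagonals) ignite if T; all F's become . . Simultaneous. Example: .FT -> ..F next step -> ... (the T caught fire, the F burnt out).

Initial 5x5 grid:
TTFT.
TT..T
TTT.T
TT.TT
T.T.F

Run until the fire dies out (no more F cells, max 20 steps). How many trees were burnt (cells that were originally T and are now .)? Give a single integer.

Step 1: +3 fires, +2 burnt (F count now 3)
Step 2: +4 fires, +3 burnt (F count now 4)
Step 3: +3 fires, +4 burnt (F count now 3)
Step 4: +3 fires, +3 burnt (F count now 3)
Step 5: +1 fires, +3 burnt (F count now 1)
Step 6: +1 fires, +1 burnt (F count now 1)
Step 7: +0 fires, +1 burnt (F count now 0)
Fire out after step 7
Initially T: 16, now '.': 24
Total burnt (originally-T cells now '.'): 15

Answer: 15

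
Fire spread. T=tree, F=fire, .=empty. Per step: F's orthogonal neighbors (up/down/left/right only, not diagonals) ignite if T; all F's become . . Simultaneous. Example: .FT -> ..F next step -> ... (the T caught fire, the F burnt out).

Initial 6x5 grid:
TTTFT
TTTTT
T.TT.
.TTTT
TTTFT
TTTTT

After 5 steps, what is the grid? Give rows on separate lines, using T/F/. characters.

Step 1: 7 trees catch fire, 2 burn out
  TTF.F
  TTTFT
  T.TT.
  .TTFT
  TTF.F
  TTTFT
Step 2: 9 trees catch fire, 7 burn out
  TF...
  TTF.F
  T.TF.
  .TF.F
  TF...
  TTF.F
Step 3: 6 trees catch fire, 9 burn out
  F....
  TF...
  T.F..
  .F...
  F....
  TF...
Step 4: 2 trees catch fire, 6 burn out
  .....
  F....
  T....
  .....
  .....
  F....
Step 5: 1 trees catch fire, 2 burn out
  .....
  .....
  F....
  .....
  .....
  .....

.....
.....
F....
.....
.....
.....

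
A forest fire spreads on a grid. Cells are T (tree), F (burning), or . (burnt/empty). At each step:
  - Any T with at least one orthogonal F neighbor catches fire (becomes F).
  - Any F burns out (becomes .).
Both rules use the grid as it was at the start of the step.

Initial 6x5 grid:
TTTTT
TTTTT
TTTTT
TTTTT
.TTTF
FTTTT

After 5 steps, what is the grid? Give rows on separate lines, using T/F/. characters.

Step 1: 4 trees catch fire, 2 burn out
  TTTTT
  TTTTT
  TTTTT
  TTTTF
  .TTF.
  .FTTF
Step 2: 6 trees catch fire, 4 burn out
  TTTTT
  TTTTT
  TTTTF
  TTTF.
  .FF..
  ..FF.
Step 3: 4 trees catch fire, 6 burn out
  TTTTT
  TTTTF
  TTTF.
  TFF..
  .....
  .....
Step 4: 5 trees catch fire, 4 burn out
  TTTTF
  TTTF.
  TFF..
  F....
  .....
  .....
Step 5: 4 trees catch fire, 5 burn out
  TTTF.
  TFF..
  F....
  .....
  .....
  .....

TTTF.
TFF..
F....
.....
.....
.....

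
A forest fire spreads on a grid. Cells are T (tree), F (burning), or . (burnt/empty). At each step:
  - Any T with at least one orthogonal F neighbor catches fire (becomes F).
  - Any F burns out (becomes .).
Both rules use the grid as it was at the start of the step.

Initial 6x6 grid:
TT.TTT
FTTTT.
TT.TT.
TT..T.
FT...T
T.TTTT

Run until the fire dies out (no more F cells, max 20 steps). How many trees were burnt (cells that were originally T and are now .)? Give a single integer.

Answer: 18

Derivation:
Step 1: +6 fires, +2 burnt (F count now 6)
Step 2: +4 fires, +6 burnt (F count now 4)
Step 3: +1 fires, +4 burnt (F count now 1)
Step 4: +3 fires, +1 burnt (F count now 3)
Step 5: +2 fires, +3 burnt (F count now 2)
Step 6: +2 fires, +2 burnt (F count now 2)
Step 7: +0 fires, +2 burnt (F count now 0)
Fire out after step 7
Initially T: 23, now '.': 31
Total burnt (originally-T cells now '.'): 18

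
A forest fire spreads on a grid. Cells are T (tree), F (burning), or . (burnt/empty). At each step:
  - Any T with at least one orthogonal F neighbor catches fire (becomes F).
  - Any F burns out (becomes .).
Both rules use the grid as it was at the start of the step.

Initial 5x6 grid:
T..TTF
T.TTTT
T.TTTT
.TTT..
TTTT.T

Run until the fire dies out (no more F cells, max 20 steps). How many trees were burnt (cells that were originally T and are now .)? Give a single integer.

Answer: 17

Derivation:
Step 1: +2 fires, +1 burnt (F count now 2)
Step 2: +3 fires, +2 burnt (F count now 3)
Step 3: +2 fires, +3 burnt (F count now 2)
Step 4: +2 fires, +2 burnt (F count now 2)
Step 5: +2 fires, +2 burnt (F count now 2)
Step 6: +2 fires, +2 burnt (F count now 2)
Step 7: +2 fires, +2 burnt (F count now 2)
Step 8: +1 fires, +2 burnt (F count now 1)
Step 9: +1 fires, +1 burnt (F count now 1)
Step 10: +0 fires, +1 burnt (F count now 0)
Fire out after step 10
Initially T: 21, now '.': 26
Total burnt (originally-T cells now '.'): 17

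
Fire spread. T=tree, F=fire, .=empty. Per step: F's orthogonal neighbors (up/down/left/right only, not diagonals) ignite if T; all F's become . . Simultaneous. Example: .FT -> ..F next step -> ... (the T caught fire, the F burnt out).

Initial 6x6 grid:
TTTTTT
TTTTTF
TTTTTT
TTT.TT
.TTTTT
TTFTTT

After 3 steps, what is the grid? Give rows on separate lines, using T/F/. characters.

Step 1: 6 trees catch fire, 2 burn out
  TTTTTF
  TTTTF.
  TTTTTF
  TTT.TT
  .TFTTT
  TF.FTT
Step 2: 9 trees catch fire, 6 burn out
  TTTTF.
  TTTF..
  TTTTF.
  TTF.TF
  .F.FTT
  F...FT
Step 3: 9 trees catch fire, 9 burn out
  TTTF..
  TTF...
  TTFF..
  TF..F.
  ....FF
  .....F

TTTF..
TTF...
TTFF..
TF..F.
....FF
.....F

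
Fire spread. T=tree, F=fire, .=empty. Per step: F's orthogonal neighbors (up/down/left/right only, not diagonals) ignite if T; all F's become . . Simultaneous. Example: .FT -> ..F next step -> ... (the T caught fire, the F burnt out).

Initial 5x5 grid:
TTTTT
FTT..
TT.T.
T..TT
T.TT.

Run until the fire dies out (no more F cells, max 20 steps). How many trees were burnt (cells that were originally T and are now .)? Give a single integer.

Step 1: +3 fires, +1 burnt (F count now 3)
Step 2: +4 fires, +3 burnt (F count now 4)
Step 3: +2 fires, +4 burnt (F count now 2)
Step 4: +1 fires, +2 burnt (F count now 1)
Step 5: +1 fires, +1 burnt (F count now 1)
Step 6: +0 fires, +1 burnt (F count now 0)
Fire out after step 6
Initially T: 16, now '.': 20
Total burnt (originally-T cells now '.'): 11

Answer: 11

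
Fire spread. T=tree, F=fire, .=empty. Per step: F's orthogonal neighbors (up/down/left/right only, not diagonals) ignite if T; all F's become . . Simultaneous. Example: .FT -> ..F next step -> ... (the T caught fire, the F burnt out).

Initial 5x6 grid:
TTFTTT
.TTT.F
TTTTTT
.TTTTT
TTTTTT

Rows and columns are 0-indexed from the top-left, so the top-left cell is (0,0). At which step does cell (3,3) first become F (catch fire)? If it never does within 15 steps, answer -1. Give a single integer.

Step 1: cell (3,3)='T' (+5 fires, +2 burnt)
Step 2: cell (3,3)='T' (+7 fires, +5 burnt)
Step 3: cell (3,3)='T' (+5 fires, +7 burnt)
Step 4: cell (3,3)='F' (+5 fires, +5 burnt)
  -> target ignites at step 4
Step 5: cell (3,3)='.' (+2 fires, +5 burnt)
Step 6: cell (3,3)='.' (+1 fires, +2 burnt)
Step 7: cell (3,3)='.' (+0 fires, +1 burnt)
  fire out at step 7

4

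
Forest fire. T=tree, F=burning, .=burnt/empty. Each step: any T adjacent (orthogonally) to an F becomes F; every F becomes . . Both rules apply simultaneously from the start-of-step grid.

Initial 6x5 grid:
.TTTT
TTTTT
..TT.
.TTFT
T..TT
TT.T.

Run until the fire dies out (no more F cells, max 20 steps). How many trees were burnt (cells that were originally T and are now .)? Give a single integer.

Step 1: +4 fires, +1 burnt (F count now 4)
Step 2: +5 fires, +4 burnt (F count now 5)
Step 3: +3 fires, +5 burnt (F count now 3)
Step 4: +3 fires, +3 burnt (F count now 3)
Step 5: +2 fires, +3 burnt (F count now 2)
Step 6: +0 fires, +2 burnt (F count now 0)
Fire out after step 6
Initially T: 20, now '.': 27
Total burnt (originally-T cells now '.'): 17

Answer: 17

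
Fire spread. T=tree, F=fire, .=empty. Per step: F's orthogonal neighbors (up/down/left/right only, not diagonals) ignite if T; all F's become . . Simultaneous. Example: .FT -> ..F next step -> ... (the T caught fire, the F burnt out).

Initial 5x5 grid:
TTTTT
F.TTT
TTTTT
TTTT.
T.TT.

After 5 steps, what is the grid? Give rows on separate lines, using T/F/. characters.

Step 1: 2 trees catch fire, 1 burn out
  FTTTT
  ..TTT
  FTTTT
  TTTT.
  T.TT.
Step 2: 3 trees catch fire, 2 burn out
  .FTTT
  ..TTT
  .FTTT
  FTTT.
  T.TT.
Step 3: 4 trees catch fire, 3 burn out
  ..FTT
  ..TTT
  ..FTT
  .FTT.
  F.TT.
Step 4: 4 trees catch fire, 4 burn out
  ...FT
  ..FTT
  ...FT
  ..FT.
  ..TT.
Step 5: 5 trees catch fire, 4 burn out
  ....F
  ...FT
  ....F
  ...F.
  ..FT.

....F
...FT
....F
...F.
..FT.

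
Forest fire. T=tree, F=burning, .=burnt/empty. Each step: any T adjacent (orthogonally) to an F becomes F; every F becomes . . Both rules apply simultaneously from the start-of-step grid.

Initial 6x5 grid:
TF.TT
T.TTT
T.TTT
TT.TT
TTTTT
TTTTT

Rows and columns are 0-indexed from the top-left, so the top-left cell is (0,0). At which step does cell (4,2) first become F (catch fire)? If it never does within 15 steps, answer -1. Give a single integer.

Step 1: cell (4,2)='T' (+1 fires, +1 burnt)
Step 2: cell (4,2)='T' (+1 fires, +1 burnt)
Step 3: cell (4,2)='T' (+1 fires, +1 burnt)
Step 4: cell (4,2)='T' (+1 fires, +1 burnt)
Step 5: cell (4,2)='T' (+2 fires, +1 burnt)
Step 6: cell (4,2)='T' (+2 fires, +2 burnt)
Step 7: cell (4,2)='F' (+2 fires, +2 burnt)
  -> target ignites at step 7
Step 8: cell (4,2)='.' (+2 fires, +2 burnt)
Step 9: cell (4,2)='.' (+3 fires, +2 burnt)
Step 10: cell (4,2)='.' (+3 fires, +3 burnt)
Step 11: cell (4,2)='.' (+3 fires, +3 burnt)
Step 12: cell (4,2)='.' (+3 fires, +3 burnt)
Step 13: cell (4,2)='.' (+1 fires, +3 burnt)
Step 14: cell (4,2)='.' (+0 fires, +1 burnt)
  fire out at step 14

7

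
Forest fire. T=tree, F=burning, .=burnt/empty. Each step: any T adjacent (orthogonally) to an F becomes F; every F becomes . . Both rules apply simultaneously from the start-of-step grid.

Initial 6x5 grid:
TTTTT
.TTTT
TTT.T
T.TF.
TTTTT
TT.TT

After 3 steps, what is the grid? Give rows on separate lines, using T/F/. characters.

Step 1: 2 trees catch fire, 1 burn out
  TTTTT
  .TTTT
  TTT.T
  T.F..
  TTTFT
  TT.TT
Step 2: 4 trees catch fire, 2 burn out
  TTTTT
  .TTTT
  TTF.T
  T....
  TTF.F
  TT.FT
Step 3: 4 trees catch fire, 4 burn out
  TTTTT
  .TFTT
  TF..T
  T....
  TF...
  TT..F

TTTTT
.TFTT
TF..T
T....
TF...
TT..F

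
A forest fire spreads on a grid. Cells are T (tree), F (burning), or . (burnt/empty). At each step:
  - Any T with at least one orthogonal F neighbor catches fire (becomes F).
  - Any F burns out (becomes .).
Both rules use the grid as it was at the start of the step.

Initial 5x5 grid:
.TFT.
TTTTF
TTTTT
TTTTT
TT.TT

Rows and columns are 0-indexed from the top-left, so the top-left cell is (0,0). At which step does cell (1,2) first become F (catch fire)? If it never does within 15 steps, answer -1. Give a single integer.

Step 1: cell (1,2)='F' (+5 fires, +2 burnt)
  -> target ignites at step 1
Step 2: cell (1,2)='.' (+4 fires, +5 burnt)
Step 3: cell (1,2)='.' (+5 fires, +4 burnt)
Step 4: cell (1,2)='.' (+3 fires, +5 burnt)
Step 5: cell (1,2)='.' (+2 fires, +3 burnt)
Step 6: cell (1,2)='.' (+1 fires, +2 burnt)
Step 7: cell (1,2)='.' (+0 fires, +1 burnt)
  fire out at step 7

1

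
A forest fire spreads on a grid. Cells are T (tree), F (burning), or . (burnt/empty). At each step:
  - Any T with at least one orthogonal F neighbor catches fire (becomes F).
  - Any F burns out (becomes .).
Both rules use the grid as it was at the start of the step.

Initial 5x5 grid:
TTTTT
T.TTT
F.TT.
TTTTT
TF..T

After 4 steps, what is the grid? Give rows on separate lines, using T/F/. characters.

Step 1: 4 trees catch fire, 2 burn out
  TTTTT
  F.TTT
  ..TT.
  FFTTT
  F...T
Step 2: 2 trees catch fire, 4 burn out
  FTTTT
  ..TTT
  ..TT.
  ..FTT
  ....T
Step 3: 3 trees catch fire, 2 burn out
  .FTTT
  ..TTT
  ..FT.
  ...FT
  ....T
Step 4: 4 trees catch fire, 3 burn out
  ..FTT
  ..FTT
  ...F.
  ....F
  ....T

..FTT
..FTT
...F.
....F
....T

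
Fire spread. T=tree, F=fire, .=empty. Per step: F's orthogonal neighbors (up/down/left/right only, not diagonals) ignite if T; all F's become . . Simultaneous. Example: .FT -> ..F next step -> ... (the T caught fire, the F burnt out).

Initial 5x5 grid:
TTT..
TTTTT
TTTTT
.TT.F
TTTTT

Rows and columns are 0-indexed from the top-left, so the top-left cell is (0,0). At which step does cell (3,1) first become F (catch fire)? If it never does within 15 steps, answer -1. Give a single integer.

Step 1: cell (3,1)='T' (+2 fires, +1 burnt)
Step 2: cell (3,1)='T' (+3 fires, +2 burnt)
Step 3: cell (3,1)='T' (+3 fires, +3 burnt)
Step 4: cell (3,1)='T' (+4 fires, +3 burnt)
Step 5: cell (3,1)='F' (+5 fires, +4 burnt)
  -> target ignites at step 5
Step 6: cell (3,1)='.' (+2 fires, +5 burnt)
Step 7: cell (3,1)='.' (+1 fires, +2 burnt)
Step 8: cell (3,1)='.' (+0 fires, +1 burnt)
  fire out at step 8

5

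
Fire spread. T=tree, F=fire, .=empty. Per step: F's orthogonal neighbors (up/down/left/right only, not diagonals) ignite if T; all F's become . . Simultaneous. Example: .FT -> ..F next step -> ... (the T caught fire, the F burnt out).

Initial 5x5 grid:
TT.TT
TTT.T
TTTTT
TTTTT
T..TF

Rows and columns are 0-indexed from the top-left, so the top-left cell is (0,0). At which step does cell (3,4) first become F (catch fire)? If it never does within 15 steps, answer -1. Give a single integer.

Step 1: cell (3,4)='F' (+2 fires, +1 burnt)
  -> target ignites at step 1
Step 2: cell (3,4)='.' (+2 fires, +2 burnt)
Step 3: cell (3,4)='.' (+3 fires, +2 burnt)
Step 4: cell (3,4)='.' (+3 fires, +3 burnt)
Step 5: cell (3,4)='.' (+4 fires, +3 burnt)
Step 6: cell (3,4)='.' (+3 fires, +4 burnt)
Step 7: cell (3,4)='.' (+2 fires, +3 burnt)
Step 8: cell (3,4)='.' (+1 fires, +2 burnt)
Step 9: cell (3,4)='.' (+0 fires, +1 burnt)
  fire out at step 9

1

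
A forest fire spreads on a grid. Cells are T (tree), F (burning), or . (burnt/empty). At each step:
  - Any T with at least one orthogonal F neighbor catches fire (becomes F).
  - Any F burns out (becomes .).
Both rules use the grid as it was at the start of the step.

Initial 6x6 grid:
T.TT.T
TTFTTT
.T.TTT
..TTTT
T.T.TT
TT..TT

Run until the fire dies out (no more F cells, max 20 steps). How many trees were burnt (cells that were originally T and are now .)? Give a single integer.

Step 1: +3 fires, +1 burnt (F count now 3)
Step 2: +5 fires, +3 burnt (F count now 5)
Step 3: +4 fires, +5 burnt (F count now 4)
Step 4: +4 fires, +4 burnt (F count now 4)
Step 5: +3 fires, +4 burnt (F count now 3)
Step 6: +2 fires, +3 burnt (F count now 2)
Step 7: +1 fires, +2 burnt (F count now 1)
Step 8: +0 fires, +1 burnt (F count now 0)
Fire out after step 8
Initially T: 25, now '.': 33
Total burnt (originally-T cells now '.'): 22

Answer: 22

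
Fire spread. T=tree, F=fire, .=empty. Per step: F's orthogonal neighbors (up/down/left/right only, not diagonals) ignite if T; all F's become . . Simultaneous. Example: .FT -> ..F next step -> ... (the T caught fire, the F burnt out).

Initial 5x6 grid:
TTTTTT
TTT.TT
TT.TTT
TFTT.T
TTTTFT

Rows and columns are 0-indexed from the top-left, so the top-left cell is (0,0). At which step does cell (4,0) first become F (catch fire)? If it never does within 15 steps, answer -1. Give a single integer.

Step 1: cell (4,0)='T' (+6 fires, +2 burnt)
Step 2: cell (4,0)='F' (+6 fires, +6 burnt)
  -> target ignites at step 2
Step 3: cell (4,0)='.' (+5 fires, +6 burnt)
Step 4: cell (4,0)='.' (+4 fires, +5 burnt)
Step 5: cell (4,0)='.' (+3 fires, +4 burnt)
Step 6: cell (4,0)='.' (+1 fires, +3 burnt)
Step 7: cell (4,0)='.' (+0 fires, +1 burnt)
  fire out at step 7

2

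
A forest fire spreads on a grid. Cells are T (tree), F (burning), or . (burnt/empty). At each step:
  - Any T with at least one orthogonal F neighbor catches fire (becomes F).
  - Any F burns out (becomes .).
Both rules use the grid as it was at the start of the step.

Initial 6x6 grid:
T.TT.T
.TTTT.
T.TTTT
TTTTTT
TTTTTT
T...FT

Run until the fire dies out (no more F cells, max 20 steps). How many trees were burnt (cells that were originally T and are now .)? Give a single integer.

Step 1: +2 fires, +1 burnt (F count now 2)
Step 2: +3 fires, +2 burnt (F count now 3)
Step 3: +4 fires, +3 burnt (F count now 4)
Step 4: +5 fires, +4 burnt (F count now 5)
Step 5: +4 fires, +5 burnt (F count now 4)
Step 6: +4 fires, +4 burnt (F count now 4)
Step 7: +3 fires, +4 burnt (F count now 3)
Step 8: +0 fires, +3 burnt (F count now 0)
Fire out after step 8
Initially T: 27, now '.': 34
Total burnt (originally-T cells now '.'): 25

Answer: 25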